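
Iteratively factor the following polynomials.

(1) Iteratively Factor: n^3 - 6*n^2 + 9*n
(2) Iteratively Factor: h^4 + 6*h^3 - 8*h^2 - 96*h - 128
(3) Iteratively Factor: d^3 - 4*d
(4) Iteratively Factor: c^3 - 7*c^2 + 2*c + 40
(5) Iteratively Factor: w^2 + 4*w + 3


(1) = (n - 3)*(n^2 - 3*n) = n*(n - 3)*(n - 3)
(2) = (h - 4)*(h^3 + 10*h^2 + 32*h + 32) = (h - 4)*(h + 4)*(h^2 + 6*h + 8) = (h - 4)*(h + 2)*(h + 4)*(h + 4)
(3) = (d - 2)*(d^2 + 2*d) = d*(d - 2)*(d + 2)
(4) = (c - 5)*(c^2 - 2*c - 8) = (c - 5)*(c + 2)*(c - 4)
(5) = (w + 3)*(w + 1)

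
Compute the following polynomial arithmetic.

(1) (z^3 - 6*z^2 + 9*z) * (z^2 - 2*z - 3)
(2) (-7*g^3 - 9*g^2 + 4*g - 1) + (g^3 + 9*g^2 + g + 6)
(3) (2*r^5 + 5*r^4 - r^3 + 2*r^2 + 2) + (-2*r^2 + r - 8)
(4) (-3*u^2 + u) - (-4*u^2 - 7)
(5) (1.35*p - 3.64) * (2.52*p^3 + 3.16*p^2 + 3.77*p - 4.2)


(1) = z^5 - 8*z^4 + 18*z^3 - 27*z
(2) = -6*g^3 + 5*g + 5
(3) = 2*r^5 + 5*r^4 - r^3 + r - 6
(4) = u^2 + u + 7
(5) = 3.402*p^4 - 4.9068*p^3 - 6.4129*p^2 - 19.3928*p + 15.288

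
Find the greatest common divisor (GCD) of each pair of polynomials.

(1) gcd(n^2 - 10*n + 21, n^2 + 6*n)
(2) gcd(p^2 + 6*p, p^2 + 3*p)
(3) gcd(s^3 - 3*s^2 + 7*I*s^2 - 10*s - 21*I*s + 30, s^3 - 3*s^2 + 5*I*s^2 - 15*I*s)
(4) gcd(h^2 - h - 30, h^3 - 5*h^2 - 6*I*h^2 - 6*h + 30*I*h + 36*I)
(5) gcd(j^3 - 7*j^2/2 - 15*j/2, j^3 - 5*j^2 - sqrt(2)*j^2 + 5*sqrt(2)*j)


(1) = gcd((n - 7)*(n - 3), n*(n + 6)) = 1
(2) = gcd(p*(p + 6), p*(p + 3)) = p
(3) = s^2 + s*(-3 + 5*I) - 15*I
(4) = gcd((h - 6)*(h + 5), (h - 6)*(h + 1)*(h - 6*I)) = h - 6
(5) = gcd(j*(j - 5)*(j + 3/2), j*(j - 5)*(j - sqrt(2))) = j^2 - 5*j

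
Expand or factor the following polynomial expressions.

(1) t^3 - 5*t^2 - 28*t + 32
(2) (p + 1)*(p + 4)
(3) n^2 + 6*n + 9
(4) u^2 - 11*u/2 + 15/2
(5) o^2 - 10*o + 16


(1) = (t - 8)*(t - 1)*(t + 4)
(2) = p^2 + 5*p + 4
(3) = (n + 3)^2
(4) = (u - 3)*(u - 5/2)
(5) = (o - 8)*(o - 2)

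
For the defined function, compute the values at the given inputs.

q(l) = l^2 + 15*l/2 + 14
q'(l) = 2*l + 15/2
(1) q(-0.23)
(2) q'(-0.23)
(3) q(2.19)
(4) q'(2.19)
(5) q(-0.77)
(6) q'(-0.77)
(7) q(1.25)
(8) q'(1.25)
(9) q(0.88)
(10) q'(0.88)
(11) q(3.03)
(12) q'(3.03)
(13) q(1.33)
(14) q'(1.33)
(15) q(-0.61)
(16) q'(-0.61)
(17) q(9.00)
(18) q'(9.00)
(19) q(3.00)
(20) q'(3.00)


(1) = 12.33
(2) = 7.04
(3) = 35.22
(4) = 11.88
(5) = 8.82
(6) = 5.96
(7) = 24.94
(8) = 10.00
(9) = 21.37
(10) = 9.26
(11) = 45.91
(12) = 13.56
(13) = 25.74
(14) = 10.16
(15) = 9.80
(16) = 6.28
(17) = 162.50
(18) = 25.50
(19) = 45.50
(20) = 13.50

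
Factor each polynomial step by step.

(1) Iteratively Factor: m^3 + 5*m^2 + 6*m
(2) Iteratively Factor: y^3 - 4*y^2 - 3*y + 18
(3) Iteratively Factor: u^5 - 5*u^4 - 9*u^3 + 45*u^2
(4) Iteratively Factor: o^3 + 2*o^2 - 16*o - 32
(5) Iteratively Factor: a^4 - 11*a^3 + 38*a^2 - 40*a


(1) = (m + 2)*(m^2 + 3*m) = m*(m + 2)*(m + 3)
(2) = (y + 2)*(y^2 - 6*y + 9) = (y - 3)*(y + 2)*(y - 3)
(3) = (u)*(u^4 - 5*u^3 - 9*u^2 + 45*u) = u^2*(u^3 - 5*u^2 - 9*u + 45) = u^2*(u - 3)*(u^2 - 2*u - 15) = u^2*(u - 5)*(u - 3)*(u + 3)
(4) = (o + 4)*(o^2 - 2*o - 8) = (o + 2)*(o + 4)*(o - 4)
(5) = (a)*(a^3 - 11*a^2 + 38*a - 40) = a*(a - 5)*(a^2 - 6*a + 8) = a*(a - 5)*(a - 2)*(a - 4)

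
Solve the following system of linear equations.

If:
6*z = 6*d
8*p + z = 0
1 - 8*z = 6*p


Then:
d = 4/29
p = -1/58
z = 4/29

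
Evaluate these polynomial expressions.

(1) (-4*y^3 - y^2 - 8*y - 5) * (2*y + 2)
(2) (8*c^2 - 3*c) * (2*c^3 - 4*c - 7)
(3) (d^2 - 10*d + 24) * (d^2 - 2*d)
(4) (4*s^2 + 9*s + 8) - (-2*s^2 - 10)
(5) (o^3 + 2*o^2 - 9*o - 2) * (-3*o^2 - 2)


(1) = -8*y^4 - 10*y^3 - 18*y^2 - 26*y - 10
(2) = 16*c^5 - 6*c^4 - 32*c^3 - 44*c^2 + 21*c
(3) = d^4 - 12*d^3 + 44*d^2 - 48*d
(4) = 6*s^2 + 9*s + 18
(5) = -3*o^5 - 6*o^4 + 25*o^3 + 2*o^2 + 18*o + 4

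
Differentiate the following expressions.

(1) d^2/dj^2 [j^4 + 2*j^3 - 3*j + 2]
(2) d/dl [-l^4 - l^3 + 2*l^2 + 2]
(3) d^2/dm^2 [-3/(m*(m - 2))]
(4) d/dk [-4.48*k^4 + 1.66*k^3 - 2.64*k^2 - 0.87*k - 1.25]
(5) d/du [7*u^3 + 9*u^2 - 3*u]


(1) = 12*j*(j + 1)
(2) = l*(-4*l^2 - 3*l + 4)
(3) = 6*(-3*m^2 + 6*m - 4)/(m^3*(m^3 - 6*m^2 + 12*m - 8))
(4) = -17.92*k^3 + 4.98*k^2 - 5.28*k - 0.87
(5) = 21*u^2 + 18*u - 3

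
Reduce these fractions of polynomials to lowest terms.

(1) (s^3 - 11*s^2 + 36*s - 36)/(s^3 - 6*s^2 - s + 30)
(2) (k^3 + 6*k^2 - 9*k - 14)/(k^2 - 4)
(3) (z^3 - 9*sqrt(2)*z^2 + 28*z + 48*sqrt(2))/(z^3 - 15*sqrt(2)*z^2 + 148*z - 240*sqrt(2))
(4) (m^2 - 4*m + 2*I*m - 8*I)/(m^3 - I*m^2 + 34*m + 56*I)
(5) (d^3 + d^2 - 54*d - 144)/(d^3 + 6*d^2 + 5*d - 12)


(1) = (s^2 - 8*s + 12)/(s^2 - 3*s - 10)
(2) = (k^2 + 8*k + 7)/(k + 2)
(3) = (z + sqrt(2))/(z - 5*sqrt(2))
(4) = (m - 4)/(m^2 - 3*I*m + 28)
(5) = (d^2 - 2*d - 48)/(d^2 + 3*d - 4)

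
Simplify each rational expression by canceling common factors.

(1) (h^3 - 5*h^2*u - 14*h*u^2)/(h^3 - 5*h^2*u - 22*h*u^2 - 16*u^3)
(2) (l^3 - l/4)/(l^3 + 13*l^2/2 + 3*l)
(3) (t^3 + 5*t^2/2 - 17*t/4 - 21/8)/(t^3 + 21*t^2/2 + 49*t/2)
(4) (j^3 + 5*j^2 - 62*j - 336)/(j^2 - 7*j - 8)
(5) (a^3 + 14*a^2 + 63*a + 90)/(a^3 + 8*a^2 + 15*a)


(1) = (-h^2 + 7*h*u)/(-h^2 + 7*h*u + 8*u^2)
(2) = (2*l - 1)/(2*l + 12)
(3) = (4*t^2 - 4*t - 3)/(4*t^2 + 28*t)
(4) = (j^2 + 13*j + 42)/(j + 1)
(5) = (a + 6)/a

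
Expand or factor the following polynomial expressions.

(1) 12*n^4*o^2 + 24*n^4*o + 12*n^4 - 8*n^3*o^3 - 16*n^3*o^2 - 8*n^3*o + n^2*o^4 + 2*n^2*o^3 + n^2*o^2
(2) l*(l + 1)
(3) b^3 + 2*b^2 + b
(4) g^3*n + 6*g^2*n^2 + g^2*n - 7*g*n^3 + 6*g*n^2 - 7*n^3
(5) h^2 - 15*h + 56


(1) = (-6*n + o)*(-2*n + o)*(n*o + n)^2
(2) = l^2 + l
(3) = b*(b + 1)^2
(4) = (g - n)*(g + 7*n)*(g*n + n)
(5) = (h - 8)*(h - 7)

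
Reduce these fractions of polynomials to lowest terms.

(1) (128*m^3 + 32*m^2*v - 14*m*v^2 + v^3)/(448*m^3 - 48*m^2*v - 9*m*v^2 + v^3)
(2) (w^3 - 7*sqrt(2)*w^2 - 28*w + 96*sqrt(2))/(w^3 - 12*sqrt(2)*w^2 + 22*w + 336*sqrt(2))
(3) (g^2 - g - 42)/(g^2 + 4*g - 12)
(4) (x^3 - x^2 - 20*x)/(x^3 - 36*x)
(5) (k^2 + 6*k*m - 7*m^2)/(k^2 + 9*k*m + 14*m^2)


(1) = (2*m + v)/(7*m + v)
(2) = (w - 2*sqrt(2))/(w - 7*sqrt(2))
(3) = (g - 7)/(g - 2)
(4) = (x^2 - x - 20)/(x^2 - 36)
(5) = (k - m)/(k + 2*m)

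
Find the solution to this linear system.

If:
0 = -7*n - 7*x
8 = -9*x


Then:
n = 8/9
x = -8/9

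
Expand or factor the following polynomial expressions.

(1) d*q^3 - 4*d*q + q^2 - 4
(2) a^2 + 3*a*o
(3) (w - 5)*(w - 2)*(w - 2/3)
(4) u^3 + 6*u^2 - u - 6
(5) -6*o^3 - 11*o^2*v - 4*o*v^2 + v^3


(1) = (q - 2)*(q + 2)*(d*q + 1)
(2) = a*(a + 3*o)
(3) = w^3 - 23*w^2/3 + 44*w/3 - 20/3
(4) = (u - 1)*(u + 1)*(u + 6)
(5) = (-6*o + v)*(o + v)^2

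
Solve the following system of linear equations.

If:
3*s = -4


Then:
s = -4/3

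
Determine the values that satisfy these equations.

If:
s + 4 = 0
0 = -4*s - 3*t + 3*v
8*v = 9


Then:
s = -4
t = 155/24
v = 9/8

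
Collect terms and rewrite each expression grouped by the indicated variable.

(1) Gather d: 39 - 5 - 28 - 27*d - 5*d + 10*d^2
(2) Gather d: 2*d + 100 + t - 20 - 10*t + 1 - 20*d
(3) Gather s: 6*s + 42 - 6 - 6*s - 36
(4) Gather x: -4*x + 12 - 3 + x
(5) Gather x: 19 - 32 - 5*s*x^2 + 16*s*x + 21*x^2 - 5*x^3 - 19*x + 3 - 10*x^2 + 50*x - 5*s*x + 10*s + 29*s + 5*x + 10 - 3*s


(1) = 10*d^2 - 32*d + 6
(2) = -18*d - 9*t + 81
(3) = 0
(4) = 9 - 3*x
(5) = 36*s - 5*x^3 + x^2*(11 - 5*s) + x*(11*s + 36)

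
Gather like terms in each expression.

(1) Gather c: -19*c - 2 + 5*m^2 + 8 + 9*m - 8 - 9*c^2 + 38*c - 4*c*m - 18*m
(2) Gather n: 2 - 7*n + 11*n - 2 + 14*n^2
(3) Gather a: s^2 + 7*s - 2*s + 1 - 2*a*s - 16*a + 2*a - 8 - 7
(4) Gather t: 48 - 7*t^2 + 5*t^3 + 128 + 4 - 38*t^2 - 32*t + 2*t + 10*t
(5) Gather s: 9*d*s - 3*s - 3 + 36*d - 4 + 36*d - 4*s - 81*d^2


(1) = -9*c^2 + c*(19 - 4*m) + 5*m^2 - 9*m - 2
(2) = 14*n^2 + 4*n
(3) = a*(-2*s - 14) + s^2 + 5*s - 14
(4) = 5*t^3 - 45*t^2 - 20*t + 180
(5) = -81*d^2 + 72*d + s*(9*d - 7) - 7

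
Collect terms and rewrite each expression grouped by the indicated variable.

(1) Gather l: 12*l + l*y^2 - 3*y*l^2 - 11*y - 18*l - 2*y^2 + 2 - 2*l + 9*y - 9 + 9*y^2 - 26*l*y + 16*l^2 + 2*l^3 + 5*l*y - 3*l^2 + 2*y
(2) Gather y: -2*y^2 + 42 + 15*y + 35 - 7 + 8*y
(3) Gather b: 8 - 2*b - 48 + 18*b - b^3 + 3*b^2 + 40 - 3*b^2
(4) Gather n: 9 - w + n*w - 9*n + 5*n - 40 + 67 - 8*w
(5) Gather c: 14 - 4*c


(1) = 2*l^3 + l^2*(13 - 3*y) + l*(y^2 - 21*y - 8) + 7*y^2 - 7
(2) = -2*y^2 + 23*y + 70
(3) = -b^3 + 16*b
(4) = n*(w - 4) - 9*w + 36
(5) = 14 - 4*c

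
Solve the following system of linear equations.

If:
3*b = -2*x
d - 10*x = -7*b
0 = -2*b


Then:
b = 0
d = 0
x = 0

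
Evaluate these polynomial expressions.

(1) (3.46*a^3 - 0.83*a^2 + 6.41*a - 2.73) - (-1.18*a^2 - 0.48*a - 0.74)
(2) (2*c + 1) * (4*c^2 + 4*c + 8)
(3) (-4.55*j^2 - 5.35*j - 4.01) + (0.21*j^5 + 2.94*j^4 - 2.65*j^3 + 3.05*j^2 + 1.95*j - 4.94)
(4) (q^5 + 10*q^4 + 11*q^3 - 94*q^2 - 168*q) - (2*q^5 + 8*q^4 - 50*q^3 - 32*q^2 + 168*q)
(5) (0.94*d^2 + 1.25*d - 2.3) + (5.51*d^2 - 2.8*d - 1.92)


(1) = 3.46*a^3 + 0.35*a^2 + 6.89*a - 1.99
(2) = 8*c^3 + 12*c^2 + 20*c + 8
(3) = 0.21*j^5 + 2.94*j^4 - 2.65*j^3 - 1.5*j^2 - 3.4*j - 8.95
(4) = -q^5 + 2*q^4 + 61*q^3 - 62*q^2 - 336*q
(5) = 6.45*d^2 - 1.55*d - 4.22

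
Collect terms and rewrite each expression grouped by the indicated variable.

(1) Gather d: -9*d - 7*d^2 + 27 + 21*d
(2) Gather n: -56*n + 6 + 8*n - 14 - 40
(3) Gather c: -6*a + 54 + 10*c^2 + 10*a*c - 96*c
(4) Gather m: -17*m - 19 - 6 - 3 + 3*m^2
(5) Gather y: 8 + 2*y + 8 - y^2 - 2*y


(1) = -7*d^2 + 12*d + 27
(2) = -48*n - 48
(3) = -6*a + 10*c^2 + c*(10*a - 96) + 54
(4) = 3*m^2 - 17*m - 28
(5) = 16 - y^2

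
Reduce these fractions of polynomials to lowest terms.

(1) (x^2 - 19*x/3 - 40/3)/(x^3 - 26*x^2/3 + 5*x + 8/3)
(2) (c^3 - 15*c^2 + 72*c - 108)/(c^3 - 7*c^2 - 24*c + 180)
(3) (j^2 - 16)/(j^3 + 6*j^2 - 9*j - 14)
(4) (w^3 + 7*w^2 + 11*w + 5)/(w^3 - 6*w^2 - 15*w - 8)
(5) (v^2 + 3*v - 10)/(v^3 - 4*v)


(1) = (3*x + 5)/(3*x^2 - 2*x - 1)
(2) = (c - 3)/(c + 5)
(3) = (j^2 - 16)/(j^3 + 6*j^2 - 9*j - 14)
(4) = (w + 5)/(w - 8)
(5) = (v + 5)/(v^2 + 2*v)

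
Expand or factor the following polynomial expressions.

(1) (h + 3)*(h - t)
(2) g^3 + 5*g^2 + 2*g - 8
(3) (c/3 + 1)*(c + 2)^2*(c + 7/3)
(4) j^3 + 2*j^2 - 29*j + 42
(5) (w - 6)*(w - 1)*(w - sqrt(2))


(1) = h^2 - h*t + 3*h - 3*t
(2) = (g - 1)*(g + 2)*(g + 4)
(3) = c^4/3 + 28*c^3/9 + 97*c^2/9 + 148*c/9 + 28/3
(4) = (j - 3)*(j - 2)*(j + 7)
(5) = w^3 - 7*w^2 - sqrt(2)*w^2 + 6*w + 7*sqrt(2)*w - 6*sqrt(2)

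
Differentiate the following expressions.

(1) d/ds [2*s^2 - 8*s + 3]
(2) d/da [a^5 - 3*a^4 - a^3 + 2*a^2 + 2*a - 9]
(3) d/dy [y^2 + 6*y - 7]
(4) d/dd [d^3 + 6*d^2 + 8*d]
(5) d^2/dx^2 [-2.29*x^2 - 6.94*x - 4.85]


(1) = 4*s - 8
(2) = 5*a^4 - 12*a^3 - 3*a^2 + 4*a + 2
(3) = 2*y + 6
(4) = 3*d^2 + 12*d + 8
(5) = -4.58000000000000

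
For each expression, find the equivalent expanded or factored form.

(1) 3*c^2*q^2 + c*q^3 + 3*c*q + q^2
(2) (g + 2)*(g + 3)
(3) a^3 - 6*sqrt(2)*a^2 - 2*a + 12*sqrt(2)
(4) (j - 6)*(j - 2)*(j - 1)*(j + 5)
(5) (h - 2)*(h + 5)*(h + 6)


(1) = q*(3*c + q)*(c*q + 1)
(2) = g^2 + 5*g + 6
(3) = (a - 6*sqrt(2))*(a - sqrt(2))*(a + sqrt(2))
(4) = j^4 - 4*j^3 - 25*j^2 + 88*j - 60
(5) = h^3 + 9*h^2 + 8*h - 60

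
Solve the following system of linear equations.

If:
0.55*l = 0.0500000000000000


Then:
l = 0.09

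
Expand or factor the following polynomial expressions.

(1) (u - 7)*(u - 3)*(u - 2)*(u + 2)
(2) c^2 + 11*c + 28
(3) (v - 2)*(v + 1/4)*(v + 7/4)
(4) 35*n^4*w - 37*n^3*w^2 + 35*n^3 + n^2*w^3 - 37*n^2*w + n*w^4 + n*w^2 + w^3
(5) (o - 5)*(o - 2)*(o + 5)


(1) = u^4 - 10*u^3 + 17*u^2 + 40*u - 84
(2) = (c + 4)*(c + 7)
(3) = v^3 - 57*v/16 - 7/8
(4) = (-5*n + w)*(-n + w)*(7*n + w)*(n*w + 1)
(5) = o^3 - 2*o^2 - 25*o + 50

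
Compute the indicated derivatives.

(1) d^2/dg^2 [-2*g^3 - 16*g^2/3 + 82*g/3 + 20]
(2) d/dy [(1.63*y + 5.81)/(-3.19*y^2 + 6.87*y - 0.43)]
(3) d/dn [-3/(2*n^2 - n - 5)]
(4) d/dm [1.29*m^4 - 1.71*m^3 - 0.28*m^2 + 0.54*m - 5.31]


(1) = -12*g - 32/3
(2) = (5.1997*y^2 + 37.0678*y - 40.6156)/(10.1761*y^4 - 43.8306*y^3 + 49.9403*y^2 - 5.9082*y + 0.1849)
(3) = 3*(4*n - 1)/(-2*n^2 + n + 5)^2
(4) = 5.16*m^3 - 5.13*m^2 - 0.56*m + 0.54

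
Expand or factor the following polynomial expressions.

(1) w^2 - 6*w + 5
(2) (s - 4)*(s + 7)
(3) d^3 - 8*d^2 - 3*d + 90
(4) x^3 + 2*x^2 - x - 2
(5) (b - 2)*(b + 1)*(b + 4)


(1) = (w - 5)*(w - 1)
(2) = s^2 + 3*s - 28
(3) = (d - 6)*(d - 5)*(d + 3)
(4) = (x - 1)*(x + 1)*(x + 2)
(5) = b^3 + 3*b^2 - 6*b - 8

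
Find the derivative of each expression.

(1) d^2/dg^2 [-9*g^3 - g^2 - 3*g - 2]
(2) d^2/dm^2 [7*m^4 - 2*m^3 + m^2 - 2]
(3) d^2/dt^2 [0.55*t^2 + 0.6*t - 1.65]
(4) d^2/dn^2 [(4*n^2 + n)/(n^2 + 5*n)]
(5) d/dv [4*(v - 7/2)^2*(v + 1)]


(1) = -54*g - 2
(2) = 84*m^2 - 12*m + 2
(3) = 1.10000000000000
(4) = -38/(n^3 + 15*n^2 + 75*n + 125)
(5) = 12*v^2 - 48*v + 21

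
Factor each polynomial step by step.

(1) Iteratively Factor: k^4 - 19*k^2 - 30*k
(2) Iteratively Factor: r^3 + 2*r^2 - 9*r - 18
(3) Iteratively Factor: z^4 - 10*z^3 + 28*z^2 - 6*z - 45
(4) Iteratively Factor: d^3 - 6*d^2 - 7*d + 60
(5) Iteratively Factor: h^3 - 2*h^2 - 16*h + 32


(1) = (k + 2)*(k^3 - 2*k^2 - 15*k) = (k - 5)*(k + 2)*(k^2 + 3*k) = k*(k - 5)*(k + 2)*(k + 3)
(2) = (r - 3)*(r^2 + 5*r + 6) = (r - 3)*(r + 3)*(r + 2)
(3) = (z - 3)*(z^3 - 7*z^2 + 7*z + 15) = (z - 5)*(z - 3)*(z^2 - 2*z - 3) = (z - 5)*(z - 3)*(z + 1)*(z - 3)
(4) = (d + 3)*(d^2 - 9*d + 20) = (d - 5)*(d + 3)*(d - 4)
(5) = (h - 4)*(h^2 + 2*h - 8) = (h - 4)*(h - 2)*(h + 4)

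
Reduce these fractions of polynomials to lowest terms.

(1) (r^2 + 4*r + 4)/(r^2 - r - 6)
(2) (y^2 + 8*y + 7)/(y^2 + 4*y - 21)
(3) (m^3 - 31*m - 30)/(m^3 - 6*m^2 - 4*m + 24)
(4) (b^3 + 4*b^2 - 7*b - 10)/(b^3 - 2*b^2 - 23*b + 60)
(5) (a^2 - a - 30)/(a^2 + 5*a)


(1) = (r + 2)/(r - 3)
(2) = (y + 1)/(y - 3)
(3) = (m^2 + 6*m + 5)/(m^2 - 4)
(4) = (b^2 - b - 2)/(b^2 - 7*b + 12)
(5) = (a - 6)/a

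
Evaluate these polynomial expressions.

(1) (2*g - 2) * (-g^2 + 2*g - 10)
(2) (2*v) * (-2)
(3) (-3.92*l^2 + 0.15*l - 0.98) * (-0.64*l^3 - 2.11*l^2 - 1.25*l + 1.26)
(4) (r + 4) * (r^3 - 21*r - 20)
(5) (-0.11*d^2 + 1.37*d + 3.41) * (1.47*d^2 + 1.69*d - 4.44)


(1) = -2*g^3 + 6*g^2 - 24*g + 20
(2) = -4*v
(3) = 2.5088*l^5 + 8.1752*l^4 + 5.2107*l^3 - 3.0589*l^2 + 1.414*l - 1.2348
(4) = r^4 + 4*r^3 - 21*r^2 - 104*r - 80
(5) = -0.1617*d^4 + 1.828*d^3 + 7.8164*d^2 - 0.3199*d - 15.1404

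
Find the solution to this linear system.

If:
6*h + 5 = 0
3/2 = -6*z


Then:
h = -5/6
z = -1/4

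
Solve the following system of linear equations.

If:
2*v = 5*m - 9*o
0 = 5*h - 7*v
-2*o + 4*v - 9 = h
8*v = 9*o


Then:
h = 567/37
m = 810/37
o = 360/37
v = 405/37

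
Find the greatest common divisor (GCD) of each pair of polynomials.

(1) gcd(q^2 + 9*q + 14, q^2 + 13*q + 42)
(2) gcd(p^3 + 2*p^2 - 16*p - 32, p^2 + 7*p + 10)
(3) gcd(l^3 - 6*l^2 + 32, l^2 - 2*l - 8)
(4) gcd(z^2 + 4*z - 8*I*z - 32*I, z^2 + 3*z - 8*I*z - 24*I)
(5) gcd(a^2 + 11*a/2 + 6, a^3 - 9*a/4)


(1) = q + 7
(2) = p + 2
(3) = l^2 - 2*l - 8
(4) = z - 8*I
(5) = gcd((a + 3/2)*(a + 4), a*(a - 3/2)*(a + 3/2)) = a + 3/2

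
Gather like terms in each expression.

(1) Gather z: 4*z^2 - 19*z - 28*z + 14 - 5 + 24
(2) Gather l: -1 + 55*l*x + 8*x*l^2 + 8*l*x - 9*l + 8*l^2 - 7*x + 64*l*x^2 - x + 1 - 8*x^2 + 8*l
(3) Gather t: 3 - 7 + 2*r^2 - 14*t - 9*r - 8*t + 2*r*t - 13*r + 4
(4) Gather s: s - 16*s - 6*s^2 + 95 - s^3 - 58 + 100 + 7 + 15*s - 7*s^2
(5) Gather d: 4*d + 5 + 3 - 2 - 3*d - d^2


(1) = 4*z^2 - 47*z + 33
(2) = l^2*(8*x + 8) + l*(64*x^2 + 63*x - 1) - 8*x^2 - 8*x
(3) = 2*r^2 - 22*r + t*(2*r - 22)
(4) = -s^3 - 13*s^2 + 144
(5) = -d^2 + d + 6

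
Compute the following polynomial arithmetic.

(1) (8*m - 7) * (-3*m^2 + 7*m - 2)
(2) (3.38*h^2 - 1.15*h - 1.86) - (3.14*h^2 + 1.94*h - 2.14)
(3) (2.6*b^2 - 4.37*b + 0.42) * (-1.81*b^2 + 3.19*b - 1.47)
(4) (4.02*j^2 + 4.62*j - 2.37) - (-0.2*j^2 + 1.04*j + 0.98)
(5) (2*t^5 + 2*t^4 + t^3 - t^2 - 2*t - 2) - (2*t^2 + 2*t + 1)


(1) = -24*m^3 + 77*m^2 - 65*m + 14
(2) = 0.24*h^2 - 3.09*h + 0.28
(3) = -4.706*b^4 + 16.2037*b^3 - 18.5225*b^2 + 7.7637*b - 0.6174
(4) = 4.22*j^2 + 3.58*j - 3.35
(5) = 2*t^5 + 2*t^4 + t^3 - 3*t^2 - 4*t - 3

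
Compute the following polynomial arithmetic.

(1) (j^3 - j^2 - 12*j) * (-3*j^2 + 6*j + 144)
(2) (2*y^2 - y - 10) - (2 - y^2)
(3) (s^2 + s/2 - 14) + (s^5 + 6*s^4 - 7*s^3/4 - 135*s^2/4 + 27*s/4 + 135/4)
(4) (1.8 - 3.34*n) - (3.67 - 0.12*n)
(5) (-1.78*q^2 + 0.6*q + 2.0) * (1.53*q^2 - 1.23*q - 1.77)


(1) = -3*j^5 + 9*j^4 + 174*j^3 - 216*j^2 - 1728*j
(2) = 3*y^2 - y - 12
(3) = s^5 + 6*s^4 - 7*s^3/4 - 131*s^2/4 + 29*s/4 + 79/4
(4) = -3.22*n - 1.87
(5) = -2.7234*q^4 + 3.1074*q^3 + 5.4726*q^2 - 3.522*q - 3.54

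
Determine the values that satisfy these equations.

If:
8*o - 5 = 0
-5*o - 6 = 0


Then:
No Solution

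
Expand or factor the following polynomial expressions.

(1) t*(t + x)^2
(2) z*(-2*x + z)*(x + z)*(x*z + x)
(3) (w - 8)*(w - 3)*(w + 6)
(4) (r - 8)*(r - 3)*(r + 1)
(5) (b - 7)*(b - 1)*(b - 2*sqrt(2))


(1) = t^3 + 2*t^2*x + t*x^2
(2) = -2*x^3*z^2 - 2*x^3*z - x^2*z^3 - x^2*z^2 + x*z^4 + x*z^3
(3) = w^3 - 5*w^2 - 42*w + 144
(4) = r^3 - 10*r^2 + 13*r + 24
(5) = b^3 - 8*b^2 - 2*sqrt(2)*b^2 + 7*b + 16*sqrt(2)*b - 14*sqrt(2)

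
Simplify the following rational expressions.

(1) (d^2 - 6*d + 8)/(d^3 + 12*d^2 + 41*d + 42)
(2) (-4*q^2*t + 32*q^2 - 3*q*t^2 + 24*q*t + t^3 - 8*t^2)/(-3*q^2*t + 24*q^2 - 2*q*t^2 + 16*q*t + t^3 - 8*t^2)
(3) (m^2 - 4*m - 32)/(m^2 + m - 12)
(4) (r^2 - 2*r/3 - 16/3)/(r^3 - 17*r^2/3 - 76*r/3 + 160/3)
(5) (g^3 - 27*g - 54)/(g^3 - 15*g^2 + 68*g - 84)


(1) = (d^2 - 6*d + 8)/(d^3 + 12*d^2 + 41*d + 42)
(2) = (4*q - t)/(3*q - t)
(3) = (m - 8)/(m - 3)
(4) = (3*r^2 - 2*r - 16)/(3*r^3 - 17*r^2 - 76*r + 160)
(5) = (g^2 + 6*g + 9)/(g^2 - 9*g + 14)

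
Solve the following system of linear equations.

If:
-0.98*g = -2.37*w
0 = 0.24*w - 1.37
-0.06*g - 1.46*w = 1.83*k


Then:
g = 13.80
k = -5.01
w = 5.71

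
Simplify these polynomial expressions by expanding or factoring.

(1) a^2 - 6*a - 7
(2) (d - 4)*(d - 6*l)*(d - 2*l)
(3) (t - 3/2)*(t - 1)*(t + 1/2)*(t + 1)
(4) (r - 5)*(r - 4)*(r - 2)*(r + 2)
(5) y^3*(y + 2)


(1) = (a - 7)*(a + 1)
(2) = d^3 - 8*d^2*l - 4*d^2 + 12*d*l^2 + 32*d*l - 48*l^2
(3) = t^4 - t^3 - 7*t^2/4 + t + 3/4
(4) = r^4 - 9*r^3 + 16*r^2 + 36*r - 80
(5) = y^4 + 2*y^3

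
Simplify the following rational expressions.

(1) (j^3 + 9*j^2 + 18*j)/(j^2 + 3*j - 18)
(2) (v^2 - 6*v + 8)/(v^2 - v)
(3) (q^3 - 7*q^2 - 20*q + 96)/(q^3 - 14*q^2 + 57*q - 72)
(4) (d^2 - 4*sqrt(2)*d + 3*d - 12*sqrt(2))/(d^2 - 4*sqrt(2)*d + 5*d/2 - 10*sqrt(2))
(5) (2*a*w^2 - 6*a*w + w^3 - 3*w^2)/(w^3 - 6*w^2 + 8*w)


(1) = (j^2 + 3*j)/(j - 3)
(2) = (v^2 - 6*v + 8)/(v^2 - v)
(3) = (q + 4)/(q - 3)
(4) = (2*d + 6)/(2*d + 5)
(5) = (2*a*w - 6*a + w^2 - 3*w)/(w^2 - 6*w + 8)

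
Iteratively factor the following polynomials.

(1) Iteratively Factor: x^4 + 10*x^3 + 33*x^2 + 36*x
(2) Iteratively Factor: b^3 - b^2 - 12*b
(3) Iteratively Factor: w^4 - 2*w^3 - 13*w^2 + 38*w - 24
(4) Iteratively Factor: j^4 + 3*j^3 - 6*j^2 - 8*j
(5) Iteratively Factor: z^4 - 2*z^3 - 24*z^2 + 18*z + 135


(1) = (x + 3)*(x^3 + 7*x^2 + 12*x) = x*(x + 3)*(x^2 + 7*x + 12) = x*(x + 3)*(x + 4)*(x + 3)
(2) = (b - 4)*(b^2 + 3*b) = (b - 4)*(b + 3)*(b)
(3) = (w - 2)*(w^3 - 13*w + 12) = (w - 3)*(w - 2)*(w^2 + 3*w - 4) = (w - 3)*(w - 2)*(w + 4)*(w - 1)
(4) = (j + 1)*(j^3 + 2*j^2 - 8*j) = (j - 2)*(j + 1)*(j^2 + 4*j) = (j - 2)*(j + 1)*(j + 4)*(j)
(5) = (z - 5)*(z^3 + 3*z^2 - 9*z - 27) = (z - 5)*(z + 3)*(z^2 - 9) = (z - 5)*(z + 3)^2*(z - 3)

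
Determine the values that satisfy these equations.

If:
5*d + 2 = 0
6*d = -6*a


Then:
a = 2/5
d = -2/5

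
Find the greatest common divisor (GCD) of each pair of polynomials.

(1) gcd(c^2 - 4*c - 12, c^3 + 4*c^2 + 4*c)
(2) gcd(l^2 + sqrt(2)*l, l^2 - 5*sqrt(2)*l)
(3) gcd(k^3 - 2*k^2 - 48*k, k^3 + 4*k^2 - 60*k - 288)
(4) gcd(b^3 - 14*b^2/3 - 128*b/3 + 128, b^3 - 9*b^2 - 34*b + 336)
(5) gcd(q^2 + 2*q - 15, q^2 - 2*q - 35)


(1) = gcd((c - 6)*(c + 2), c*(c + 2)^2) = c + 2
(2) = l
(3) = gcd(k*(k - 8)*(k + 6), (k - 8)*(k + 6)^2) = k^2 - 2*k - 48
(4) = b^2 - 2*b - 48
(5) = q + 5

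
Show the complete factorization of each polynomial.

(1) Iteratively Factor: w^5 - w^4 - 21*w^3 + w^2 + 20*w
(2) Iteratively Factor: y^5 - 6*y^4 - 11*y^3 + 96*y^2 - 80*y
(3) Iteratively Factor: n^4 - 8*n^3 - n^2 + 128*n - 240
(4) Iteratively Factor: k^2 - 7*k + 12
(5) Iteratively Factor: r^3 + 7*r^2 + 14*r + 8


(1) = (w + 4)*(w^4 - 5*w^3 - w^2 + 5*w) = (w - 1)*(w + 4)*(w^3 - 4*w^2 - 5*w) = (w - 1)*(w + 1)*(w + 4)*(w^2 - 5*w) = (w - 5)*(w - 1)*(w + 1)*(w + 4)*(w)
(2) = (y - 1)*(y^4 - 5*y^3 - 16*y^2 + 80*y) = (y - 5)*(y - 1)*(y^3 - 16*y) = y*(y - 5)*(y - 1)*(y^2 - 16) = y*(y - 5)*(y - 1)*(y + 4)*(y - 4)
(3) = (n - 5)*(n^3 - 3*n^2 - 16*n + 48) = (n - 5)*(n - 4)*(n^2 + n - 12) = (n - 5)*(n - 4)*(n + 4)*(n - 3)
(4) = (k - 4)*(k - 3)
(5) = (r + 4)*(r^2 + 3*r + 2) = (r + 1)*(r + 4)*(r + 2)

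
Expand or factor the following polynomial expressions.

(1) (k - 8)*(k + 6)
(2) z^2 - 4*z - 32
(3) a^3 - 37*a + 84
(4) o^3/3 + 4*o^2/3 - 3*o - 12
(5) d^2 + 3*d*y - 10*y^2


(1) = k^2 - 2*k - 48
(2) = (z - 8)*(z + 4)
(3) = (a - 4)*(a - 3)*(a + 7)
(4) = (o/3 + 1)*(o - 3)*(o + 4)
(5) = (d - 2*y)*(d + 5*y)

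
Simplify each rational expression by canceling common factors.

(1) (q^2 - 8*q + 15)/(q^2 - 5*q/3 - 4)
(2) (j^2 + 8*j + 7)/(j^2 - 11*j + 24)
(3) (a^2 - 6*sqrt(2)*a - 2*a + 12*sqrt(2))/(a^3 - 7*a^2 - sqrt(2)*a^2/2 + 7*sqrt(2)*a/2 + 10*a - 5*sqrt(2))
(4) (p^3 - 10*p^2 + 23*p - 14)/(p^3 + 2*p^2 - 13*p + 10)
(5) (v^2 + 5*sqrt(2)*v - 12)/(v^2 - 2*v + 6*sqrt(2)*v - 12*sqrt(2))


(1) = (3*q - 15)/(3*q + 4)
(2) = (j^2 + 8*j + 7)/(j^2 - 11*j + 24)
(3) = (2*a - 12*sqrt(2))/(2*a^2 + a*(-10 - sqrt(2)) + 5*sqrt(2))
(4) = (p - 7)/(p + 5)
(5) = (v - sqrt(2))/(v - 2)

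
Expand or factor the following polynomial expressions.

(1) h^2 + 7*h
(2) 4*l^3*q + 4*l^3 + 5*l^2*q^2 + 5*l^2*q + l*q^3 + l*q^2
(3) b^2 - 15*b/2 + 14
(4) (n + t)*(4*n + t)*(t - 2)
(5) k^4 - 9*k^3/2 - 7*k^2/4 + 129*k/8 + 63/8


(1) = h*(h + 7)
(2) = (l + q)*(4*l + q)*(l*q + l)
(3) = (b - 4)*(b - 7/2)
(4) = 4*n^2*t - 8*n^2 + 5*n*t^2 - 10*n*t + t^3 - 2*t^2
(5) = (k - 7/2)*(k - 3)*(k + 1/2)*(k + 3/2)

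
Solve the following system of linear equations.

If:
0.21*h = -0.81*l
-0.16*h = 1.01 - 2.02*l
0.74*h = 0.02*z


Then:
h = -1.48
l = 0.38
z = -54.66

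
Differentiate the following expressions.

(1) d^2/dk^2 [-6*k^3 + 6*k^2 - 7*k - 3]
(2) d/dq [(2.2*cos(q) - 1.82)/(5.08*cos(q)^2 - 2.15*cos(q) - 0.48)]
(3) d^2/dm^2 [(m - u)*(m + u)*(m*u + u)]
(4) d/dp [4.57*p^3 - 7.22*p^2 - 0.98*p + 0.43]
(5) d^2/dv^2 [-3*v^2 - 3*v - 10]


(1) = 12 - 36*k
(2) = (11.176*cos(q)^2 - 18.4912*cos(q) + 4.969)*sin(q)/(25.8064*cos(q)^4 - 21.844*cos(q)^3 - 0.2543*cos(q)^2 + 2.064*cos(q) + 0.2304)
(3) = 2*u*(3*m + 1)
(4) = 13.71*p^2 - 14.44*p - 0.98
(5) = -6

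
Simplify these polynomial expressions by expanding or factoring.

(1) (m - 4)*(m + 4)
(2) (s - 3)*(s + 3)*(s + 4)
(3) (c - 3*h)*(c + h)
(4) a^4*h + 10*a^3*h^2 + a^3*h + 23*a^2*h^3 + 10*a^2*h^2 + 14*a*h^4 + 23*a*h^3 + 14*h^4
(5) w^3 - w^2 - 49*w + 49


(1) = m^2 - 16
(2) = s^3 + 4*s^2 - 9*s - 36
(3) = c^2 - 2*c*h - 3*h^2
(4) = (a + h)*(a + 2*h)*(a + 7*h)*(a*h + h)
(5) = (w - 7)*(w - 1)*(w + 7)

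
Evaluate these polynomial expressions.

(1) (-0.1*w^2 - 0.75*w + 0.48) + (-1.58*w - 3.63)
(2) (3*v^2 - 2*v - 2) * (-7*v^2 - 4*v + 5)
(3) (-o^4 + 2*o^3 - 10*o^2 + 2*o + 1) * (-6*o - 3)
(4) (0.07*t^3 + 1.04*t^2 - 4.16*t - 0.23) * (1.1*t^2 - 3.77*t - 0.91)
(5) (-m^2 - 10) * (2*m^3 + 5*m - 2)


(1) = -0.1*w^2 - 2.33*w - 3.15
(2) = -21*v^4 + 2*v^3 + 37*v^2 - 2*v - 10
(3) = 6*o^5 - 9*o^4 + 54*o^3 + 18*o^2 - 12*o - 3
(4) = 0.077*t^5 + 0.8801*t^4 - 8.5605*t^3 + 14.4838*t^2 + 4.6527*t + 0.2093
(5) = -2*m^5 - 25*m^3 + 2*m^2 - 50*m + 20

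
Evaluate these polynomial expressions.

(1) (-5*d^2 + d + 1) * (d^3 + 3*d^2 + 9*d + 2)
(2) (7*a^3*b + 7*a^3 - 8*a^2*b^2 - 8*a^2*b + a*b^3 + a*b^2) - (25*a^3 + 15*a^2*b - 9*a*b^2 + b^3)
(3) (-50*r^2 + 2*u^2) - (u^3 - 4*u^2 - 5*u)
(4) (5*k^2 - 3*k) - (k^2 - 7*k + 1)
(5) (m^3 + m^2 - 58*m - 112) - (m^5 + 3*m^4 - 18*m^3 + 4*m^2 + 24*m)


(1) = -5*d^5 - 14*d^4 - 41*d^3 + 2*d^2 + 11*d + 2
(2) = 7*a^3*b - 18*a^3 - 8*a^2*b^2 - 23*a^2*b + a*b^3 + 10*a*b^2 - b^3
(3) = -50*r^2 - u^3 + 6*u^2 + 5*u
(4) = 4*k^2 + 4*k - 1
(5) = -m^5 - 3*m^4 + 19*m^3 - 3*m^2 - 82*m - 112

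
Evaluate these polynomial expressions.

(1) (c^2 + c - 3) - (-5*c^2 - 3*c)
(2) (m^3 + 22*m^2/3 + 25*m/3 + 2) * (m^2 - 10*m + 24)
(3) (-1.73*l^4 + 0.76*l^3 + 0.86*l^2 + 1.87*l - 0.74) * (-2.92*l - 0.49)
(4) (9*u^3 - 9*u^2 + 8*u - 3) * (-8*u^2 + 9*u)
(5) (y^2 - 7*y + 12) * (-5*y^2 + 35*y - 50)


(1) = 6*c^2 + 4*c - 3
(2) = m^5 - 8*m^4/3 - 41*m^3 + 284*m^2/3 + 180*m + 48
(3) = 5.0516*l^5 - 1.3715*l^4 - 2.8836*l^3 - 5.8818*l^2 + 1.2445*l + 0.3626
(4) = -72*u^5 + 153*u^4 - 145*u^3 + 96*u^2 - 27*u
(5) = -5*y^4 + 70*y^3 - 355*y^2 + 770*y - 600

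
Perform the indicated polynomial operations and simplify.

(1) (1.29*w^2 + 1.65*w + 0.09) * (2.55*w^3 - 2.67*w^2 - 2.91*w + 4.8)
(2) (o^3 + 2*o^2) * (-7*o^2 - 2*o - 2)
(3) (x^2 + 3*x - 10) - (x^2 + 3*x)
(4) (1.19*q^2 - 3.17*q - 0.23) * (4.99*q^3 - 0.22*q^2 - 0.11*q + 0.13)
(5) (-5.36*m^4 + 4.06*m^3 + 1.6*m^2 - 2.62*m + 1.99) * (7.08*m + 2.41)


(1) = 3.2895*w^5 + 0.7632*w^4 - 7.9299*w^3 + 1.1502*w^2 + 7.6581*w + 0.432
(2) = -7*o^5 - 16*o^4 - 6*o^3 - 4*o^2
(3) = -10
(4) = 5.9381*q^5 - 16.0801*q^4 - 0.5812*q^3 + 0.554*q^2 - 0.3868*q - 0.0299
(5) = -37.9488*m^5 + 15.8272*m^4 + 21.1126*m^3 - 14.6936*m^2 + 7.775*m + 4.7959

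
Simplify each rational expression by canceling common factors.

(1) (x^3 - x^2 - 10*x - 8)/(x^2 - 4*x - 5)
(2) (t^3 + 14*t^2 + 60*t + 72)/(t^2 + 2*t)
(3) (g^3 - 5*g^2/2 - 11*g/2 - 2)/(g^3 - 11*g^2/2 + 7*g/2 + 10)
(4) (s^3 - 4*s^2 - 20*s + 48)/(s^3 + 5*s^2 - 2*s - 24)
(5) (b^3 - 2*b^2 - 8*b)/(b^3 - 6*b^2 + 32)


(1) = (x^2 - 2*x - 8)/(x - 5)
(2) = (t^2 + 12*t + 36)/t
(3) = (2*g + 1)/(2*g - 5)
(4) = (s - 6)/(s + 3)
(5) = b/(b - 4)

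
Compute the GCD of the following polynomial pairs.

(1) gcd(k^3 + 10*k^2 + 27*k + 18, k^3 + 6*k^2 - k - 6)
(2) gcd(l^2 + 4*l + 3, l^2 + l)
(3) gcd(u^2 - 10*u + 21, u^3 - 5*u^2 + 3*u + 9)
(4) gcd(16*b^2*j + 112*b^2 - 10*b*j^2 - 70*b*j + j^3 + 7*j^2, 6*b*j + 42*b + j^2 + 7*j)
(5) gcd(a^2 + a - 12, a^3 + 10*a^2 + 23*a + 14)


(1) = k^2 + 7*k + 6
(2) = gcd((l + 1)*(l + 3), l*(l + 1)) = l + 1
(3) = gcd((u - 7)*(u - 3), (u - 3)^2*(u + 1)) = u - 3
(4) = j + 7
(5) = gcd((a - 3)*(a + 4), (a + 1)*(a + 2)*(a + 7)) = 1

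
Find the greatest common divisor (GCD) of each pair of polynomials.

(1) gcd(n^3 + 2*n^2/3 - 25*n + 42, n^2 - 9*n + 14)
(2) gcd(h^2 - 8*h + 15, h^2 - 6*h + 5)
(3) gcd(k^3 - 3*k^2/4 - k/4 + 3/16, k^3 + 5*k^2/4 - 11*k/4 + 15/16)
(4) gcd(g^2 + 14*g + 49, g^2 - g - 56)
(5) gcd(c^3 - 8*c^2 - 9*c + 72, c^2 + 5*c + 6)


(1) = gcd((n - 3)*(n - 7/3)*(n + 6), (n - 7)*(n - 2)) = 1
(2) = h - 5
(3) = gcd((k - 3/4)*(k - 1/2)*(k + 1/2), (k - 3/4)*(k - 1/2)*(k + 5/2)) = k^2 - 5*k/4 + 3/8
(4) = gcd((g + 7)^2, (g - 8)*(g + 7)) = g + 7
(5) = gcd((c - 8)*(c - 3)*(c + 3), (c + 2)*(c + 3)) = c + 3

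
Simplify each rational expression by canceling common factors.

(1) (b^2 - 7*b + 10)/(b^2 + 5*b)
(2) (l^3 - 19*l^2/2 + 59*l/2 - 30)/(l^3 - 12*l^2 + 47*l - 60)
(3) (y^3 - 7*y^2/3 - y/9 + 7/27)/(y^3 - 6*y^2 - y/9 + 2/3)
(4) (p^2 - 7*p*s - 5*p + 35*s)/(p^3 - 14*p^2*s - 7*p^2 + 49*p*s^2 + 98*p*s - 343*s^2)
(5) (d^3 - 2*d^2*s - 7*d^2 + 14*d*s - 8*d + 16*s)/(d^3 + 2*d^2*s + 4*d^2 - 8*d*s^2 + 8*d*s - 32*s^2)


(1) = (b^2 - 7*b + 10)/(b^2 + 5*b)
(2) = (2*l - 5)/(2*l - 10)
(3) = (3*y - 7)/(3*y - 18)
(4) = (p - 5)/(p^2 - 7*p*s - 7*p + 49*s)
(5) = (d^2 - 7*d - 8)/(d^2 + 4*d*s + 4*d + 16*s)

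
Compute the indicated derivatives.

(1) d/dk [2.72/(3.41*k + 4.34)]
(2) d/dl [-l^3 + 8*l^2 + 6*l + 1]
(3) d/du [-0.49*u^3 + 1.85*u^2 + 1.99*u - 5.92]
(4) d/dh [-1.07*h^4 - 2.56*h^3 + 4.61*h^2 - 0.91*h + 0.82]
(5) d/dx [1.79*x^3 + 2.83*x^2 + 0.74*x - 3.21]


(1) = -9.2752/(3.41*k + 4.34)^2
(2) = -3*l^2 + 16*l + 6
(3) = -1.47*u^2 + 3.7*u + 1.99
(4) = -4.28*h^3 - 7.68*h^2 + 9.22*h - 0.91
(5) = 5.37*x^2 + 5.66*x + 0.74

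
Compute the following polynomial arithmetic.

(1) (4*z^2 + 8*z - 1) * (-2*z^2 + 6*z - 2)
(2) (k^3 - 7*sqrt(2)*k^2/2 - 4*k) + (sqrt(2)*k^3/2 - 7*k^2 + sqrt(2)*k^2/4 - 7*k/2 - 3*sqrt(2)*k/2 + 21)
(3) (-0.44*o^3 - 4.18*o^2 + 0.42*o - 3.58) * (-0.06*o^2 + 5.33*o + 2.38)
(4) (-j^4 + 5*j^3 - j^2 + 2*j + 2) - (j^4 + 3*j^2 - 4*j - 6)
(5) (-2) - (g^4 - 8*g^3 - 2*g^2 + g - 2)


(1) = -8*z^4 + 8*z^3 + 42*z^2 - 22*z + 2
(2) = sqrt(2)*k^3/2 + k^3 - 7*k^2 - 13*sqrt(2)*k^2/4 - 15*k/2 - 3*sqrt(2)*k/2 + 21
(3) = 0.0264*o^5 - 2.0944*o^4 - 23.3518*o^3 - 7.495*o^2 - 18.0818*o - 8.5204
(4) = -2*j^4 + 5*j^3 - 4*j^2 + 6*j + 8
(5) = -g^4 + 8*g^3 + 2*g^2 - g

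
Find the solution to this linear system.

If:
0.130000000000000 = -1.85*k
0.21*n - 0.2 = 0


Then:
k = -0.07
n = 0.95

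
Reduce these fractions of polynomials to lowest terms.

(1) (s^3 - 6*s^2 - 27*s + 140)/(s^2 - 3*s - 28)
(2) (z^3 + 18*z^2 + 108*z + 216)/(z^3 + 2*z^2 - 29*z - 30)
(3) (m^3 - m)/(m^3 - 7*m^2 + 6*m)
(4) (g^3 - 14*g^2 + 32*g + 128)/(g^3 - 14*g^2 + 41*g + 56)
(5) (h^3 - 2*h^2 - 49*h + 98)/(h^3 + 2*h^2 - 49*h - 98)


(1) = (s^2 + s - 20)/(s + 4)
(2) = (z^2 + 12*z + 36)/(z^2 - 4*z - 5)
(3) = (m + 1)/(m - 6)
(4) = (g^2 - 6*g - 16)/(g^2 - 6*g - 7)
(5) = (h - 2)/(h + 2)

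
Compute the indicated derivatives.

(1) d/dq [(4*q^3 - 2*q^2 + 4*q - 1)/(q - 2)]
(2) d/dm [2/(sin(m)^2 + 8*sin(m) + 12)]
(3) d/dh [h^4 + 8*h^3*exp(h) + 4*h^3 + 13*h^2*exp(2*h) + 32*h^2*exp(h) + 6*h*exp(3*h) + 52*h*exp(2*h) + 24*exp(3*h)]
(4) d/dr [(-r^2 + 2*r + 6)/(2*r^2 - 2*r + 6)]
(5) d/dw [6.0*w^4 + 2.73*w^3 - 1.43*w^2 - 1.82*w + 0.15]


(1) = (8*q^3 - 26*q^2 + 8*q - 7)/(q^2 - 4*q + 4)
(2) = -4*(sin(m) + 4)*cos(m)/(sin(m)^2 + 8*sin(m) + 12)^2
(3) = 8*h^3*exp(h) + 4*h^3 + 26*h^2*exp(2*h) + 56*h^2*exp(h) + 12*h^2 + 18*h*exp(3*h) + 130*h*exp(2*h) + 64*h*exp(h) + 78*exp(3*h) + 52*exp(2*h)
(4) = (-r^2 - 18*r + 12)/(2*(r^4 - 2*r^3 + 7*r^2 - 6*r + 9))
(5) = 24.0*w^3 + 8.19*w^2 - 2.86*w - 1.82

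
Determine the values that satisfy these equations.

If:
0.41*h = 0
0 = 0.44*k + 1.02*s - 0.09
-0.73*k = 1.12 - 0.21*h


Then:
h = 0.00
k = -1.53
s = 0.75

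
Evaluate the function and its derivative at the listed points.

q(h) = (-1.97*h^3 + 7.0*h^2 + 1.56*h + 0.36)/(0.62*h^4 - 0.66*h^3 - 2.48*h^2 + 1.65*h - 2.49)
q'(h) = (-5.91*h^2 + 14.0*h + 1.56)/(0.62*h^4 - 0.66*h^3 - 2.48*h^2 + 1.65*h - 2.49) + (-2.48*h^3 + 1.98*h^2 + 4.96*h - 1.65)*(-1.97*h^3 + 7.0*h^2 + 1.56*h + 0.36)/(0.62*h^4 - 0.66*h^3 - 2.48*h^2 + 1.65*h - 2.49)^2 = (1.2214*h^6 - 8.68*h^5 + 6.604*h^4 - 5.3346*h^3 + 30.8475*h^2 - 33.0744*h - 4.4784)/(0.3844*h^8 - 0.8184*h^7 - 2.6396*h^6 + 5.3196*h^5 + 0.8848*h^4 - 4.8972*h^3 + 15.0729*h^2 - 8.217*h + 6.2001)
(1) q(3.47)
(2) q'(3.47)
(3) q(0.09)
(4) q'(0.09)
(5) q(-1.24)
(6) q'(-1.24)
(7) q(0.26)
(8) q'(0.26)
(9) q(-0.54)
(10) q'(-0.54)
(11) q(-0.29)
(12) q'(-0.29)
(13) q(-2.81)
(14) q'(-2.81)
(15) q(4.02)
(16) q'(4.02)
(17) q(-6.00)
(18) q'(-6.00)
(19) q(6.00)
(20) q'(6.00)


(1) = 0.22
(2) = -0.98
(3) = -0.24
(4) = -1.29
(5) = -2.30
(6) = 4.41
(7) = -0.54
(8) = -2.21
(9) = -0.47
(10) = 1.55
(11) = -0.17
(12) = 0.79
(13) = 3.57
(14) = 4.22
(15) = -0.10
(16) = -0.32
(17) = 0.79
(18) = 0.19
(19) = -0.28
(20) = -0.01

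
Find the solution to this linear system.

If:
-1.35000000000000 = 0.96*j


Then:
j = -1.41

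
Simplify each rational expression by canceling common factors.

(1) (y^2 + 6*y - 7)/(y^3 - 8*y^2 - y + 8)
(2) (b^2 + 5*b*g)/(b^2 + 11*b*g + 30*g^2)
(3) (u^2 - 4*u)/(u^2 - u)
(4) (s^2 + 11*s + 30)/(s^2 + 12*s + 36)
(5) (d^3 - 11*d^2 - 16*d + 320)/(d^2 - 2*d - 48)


(1) = (y + 7)/(y^2 - 7*y - 8)
(2) = b/(b + 6*g)
(3) = (u - 4)/(u - 1)
(4) = (s + 5)/(s + 6)
(5) = (d^2 - 3*d - 40)/(d + 6)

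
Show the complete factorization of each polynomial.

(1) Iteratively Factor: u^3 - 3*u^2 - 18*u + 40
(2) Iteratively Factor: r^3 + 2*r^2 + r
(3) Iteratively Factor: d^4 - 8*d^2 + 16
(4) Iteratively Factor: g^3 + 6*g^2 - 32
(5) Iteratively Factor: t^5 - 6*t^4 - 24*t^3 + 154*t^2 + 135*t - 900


(1) = (u + 4)*(u^2 - 7*u + 10) = (u - 2)*(u + 4)*(u - 5)
(2) = (r + 1)*(r^2 + r) = r*(r + 1)*(r + 1)
(3) = (d + 2)*(d^3 - 2*d^2 - 4*d + 8) = (d - 2)*(d + 2)*(d^2 - 4) = (d - 2)^2*(d + 2)*(d + 2)
(4) = (g - 2)*(g^2 + 8*g + 16) = (g - 2)*(g + 4)*(g + 4)
(5) = (t - 5)*(t^4 - t^3 - 29*t^2 + 9*t + 180) = (t - 5)*(t + 4)*(t^3 - 5*t^2 - 9*t + 45) = (t - 5)*(t - 3)*(t + 4)*(t^2 - 2*t - 15) = (t - 5)^2*(t - 3)*(t + 4)*(t + 3)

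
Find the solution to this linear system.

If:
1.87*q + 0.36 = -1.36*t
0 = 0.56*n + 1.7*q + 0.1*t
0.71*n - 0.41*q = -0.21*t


Then:
n = 0.07
q = -0.01
t = -0.25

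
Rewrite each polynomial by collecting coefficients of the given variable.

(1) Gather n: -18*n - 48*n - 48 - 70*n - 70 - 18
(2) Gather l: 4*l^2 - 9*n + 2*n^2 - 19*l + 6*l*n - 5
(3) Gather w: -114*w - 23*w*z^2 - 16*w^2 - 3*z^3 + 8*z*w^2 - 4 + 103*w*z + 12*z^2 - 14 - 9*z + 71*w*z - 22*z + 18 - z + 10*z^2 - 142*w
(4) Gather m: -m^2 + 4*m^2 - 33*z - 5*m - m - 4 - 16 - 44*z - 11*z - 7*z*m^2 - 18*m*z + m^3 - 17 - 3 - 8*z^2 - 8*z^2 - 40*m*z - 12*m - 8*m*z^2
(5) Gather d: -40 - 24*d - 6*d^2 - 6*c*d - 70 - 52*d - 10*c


(1) = -136*n - 136
(2) = 4*l^2 + l*(6*n - 19) + 2*n^2 - 9*n - 5
(3) = w^2*(8*z - 16) + w*(-23*z^2 + 174*z - 256) - 3*z^3 + 22*z^2 - 32*z
(4) = m^3 + m^2*(3 - 7*z) + m*(-8*z^2 - 58*z - 18) - 16*z^2 - 88*z - 40
(5) = -10*c - 6*d^2 + d*(-6*c - 76) - 110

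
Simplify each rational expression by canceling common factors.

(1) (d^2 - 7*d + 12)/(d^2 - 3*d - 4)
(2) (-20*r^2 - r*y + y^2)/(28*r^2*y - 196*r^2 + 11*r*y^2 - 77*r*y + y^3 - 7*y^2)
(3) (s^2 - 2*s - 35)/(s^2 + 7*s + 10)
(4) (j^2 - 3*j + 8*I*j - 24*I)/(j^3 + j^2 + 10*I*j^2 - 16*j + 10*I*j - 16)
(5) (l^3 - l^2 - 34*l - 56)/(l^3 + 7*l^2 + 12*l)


(1) = (d - 3)/(d + 1)
(2) = (-5*r + y)/(7*r*y - 49*r + y^2 - 7*y)
(3) = (s - 7)/(s + 2)
(4) = (j - 3)/(j^2 + j*(1 + 2*I) + 2*I)
(5) = (l^2 - 5*l - 14)/(l^2 + 3*l)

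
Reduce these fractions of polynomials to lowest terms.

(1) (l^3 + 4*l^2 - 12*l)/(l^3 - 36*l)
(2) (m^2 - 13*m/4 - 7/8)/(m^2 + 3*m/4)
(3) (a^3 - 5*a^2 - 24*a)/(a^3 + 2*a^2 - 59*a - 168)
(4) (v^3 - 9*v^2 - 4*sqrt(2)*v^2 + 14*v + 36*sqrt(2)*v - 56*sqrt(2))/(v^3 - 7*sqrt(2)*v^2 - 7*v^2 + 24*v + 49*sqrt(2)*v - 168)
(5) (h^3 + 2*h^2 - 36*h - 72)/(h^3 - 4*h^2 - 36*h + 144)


(1) = (l - 2)/(l - 6)
(2) = (8*m^2 - 26*m - 7)/(8*m^2 + 6*m)
(3) = a/(a + 7)
(4) = (v - 2)/(v - 3*sqrt(2))
(5) = (h + 2)/(h - 4)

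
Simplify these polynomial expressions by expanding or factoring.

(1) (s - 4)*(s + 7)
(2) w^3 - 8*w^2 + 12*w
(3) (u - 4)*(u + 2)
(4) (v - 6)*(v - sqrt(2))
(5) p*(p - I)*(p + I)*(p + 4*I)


(1) = s^2 + 3*s - 28
(2) = w*(w - 6)*(w - 2)
(3) = u^2 - 2*u - 8
(4) = v^2 - 6*v - sqrt(2)*v + 6*sqrt(2)
(5) = p^4 + 4*I*p^3 + p^2 + 4*I*p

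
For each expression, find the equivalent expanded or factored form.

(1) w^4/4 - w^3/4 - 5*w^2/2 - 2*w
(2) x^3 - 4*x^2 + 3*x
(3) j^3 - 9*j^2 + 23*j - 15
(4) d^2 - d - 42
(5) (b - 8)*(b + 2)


(1) = w*(w/2 + 1/2)*(w/2 + 1)*(w - 4)
(2) = x*(x - 3)*(x - 1)
(3) = (j - 5)*(j - 3)*(j - 1)
(4) = (d - 7)*(d + 6)
(5) = b^2 - 6*b - 16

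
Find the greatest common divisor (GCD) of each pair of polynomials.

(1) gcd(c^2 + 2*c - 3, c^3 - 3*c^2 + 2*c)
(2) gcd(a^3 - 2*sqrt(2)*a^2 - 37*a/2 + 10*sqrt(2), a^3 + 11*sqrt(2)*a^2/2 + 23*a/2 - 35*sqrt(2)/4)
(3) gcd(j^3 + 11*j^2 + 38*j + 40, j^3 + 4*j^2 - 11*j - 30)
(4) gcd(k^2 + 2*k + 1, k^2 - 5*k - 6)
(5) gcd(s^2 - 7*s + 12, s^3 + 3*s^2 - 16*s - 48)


(1) = gcd((c - 1)*(c + 3), c*(c - 2)*(c - 1)) = c - 1
(2) = gcd((a - 4*sqrt(2))*(a - sqrt(2)/2)*(a + 5*sqrt(2)/2), (a - sqrt(2)/2)*(a + 5*sqrt(2)/2)*(a + 7*sqrt(2)/2)) = a^2 + 2*sqrt(2)*a - 5/2
(3) = j^2 + 7*j + 10
(4) = k + 1
(5) = s - 4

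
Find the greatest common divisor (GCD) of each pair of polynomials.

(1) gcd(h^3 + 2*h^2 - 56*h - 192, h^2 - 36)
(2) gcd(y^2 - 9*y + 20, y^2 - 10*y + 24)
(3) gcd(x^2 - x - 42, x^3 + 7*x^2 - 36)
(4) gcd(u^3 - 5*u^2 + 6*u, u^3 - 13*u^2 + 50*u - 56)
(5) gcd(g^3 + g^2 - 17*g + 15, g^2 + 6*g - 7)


(1) = h + 6
(2) = gcd((y - 5)*(y - 4), (y - 6)*(y - 4)) = y - 4
(3) = gcd((x - 7)*(x + 6), (x - 2)*(x + 3)*(x + 6)) = x + 6
(4) = gcd(u*(u - 3)*(u - 2), (u - 7)*(u - 4)*(u - 2)) = u - 2
(5) = g - 1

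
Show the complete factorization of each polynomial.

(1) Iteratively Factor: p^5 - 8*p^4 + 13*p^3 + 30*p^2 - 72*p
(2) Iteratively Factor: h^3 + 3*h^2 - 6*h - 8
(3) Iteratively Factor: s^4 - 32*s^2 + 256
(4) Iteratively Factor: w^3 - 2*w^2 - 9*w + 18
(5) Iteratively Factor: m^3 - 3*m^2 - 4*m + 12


(1) = (p - 3)*(p^4 - 5*p^3 - 2*p^2 + 24*p) = p*(p - 3)*(p^3 - 5*p^2 - 2*p + 24) = p*(p - 3)*(p + 2)*(p^2 - 7*p + 12) = p*(p - 4)*(p - 3)*(p + 2)*(p - 3)
(2) = (h - 2)*(h^2 + 5*h + 4) = (h - 2)*(h + 1)*(h + 4)
(3) = (s - 4)*(s^3 + 4*s^2 - 16*s - 64) = (s - 4)*(s + 4)*(s^2 - 16) = (s - 4)^2*(s + 4)*(s + 4)
(4) = (w - 3)*(w^2 + w - 6) = (w - 3)*(w + 3)*(w - 2)
(5) = (m - 2)*(m^2 - m - 6) = (m - 2)*(m + 2)*(m - 3)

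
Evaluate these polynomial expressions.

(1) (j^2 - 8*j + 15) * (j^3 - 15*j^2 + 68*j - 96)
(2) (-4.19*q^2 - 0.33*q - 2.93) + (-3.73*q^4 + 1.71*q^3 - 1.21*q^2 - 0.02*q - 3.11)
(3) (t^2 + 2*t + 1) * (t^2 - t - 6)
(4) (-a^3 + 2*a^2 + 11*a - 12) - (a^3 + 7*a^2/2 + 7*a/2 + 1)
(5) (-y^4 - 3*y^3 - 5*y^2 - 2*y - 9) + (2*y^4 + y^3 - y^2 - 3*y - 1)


(1) = j^5 - 23*j^4 + 203*j^3 - 865*j^2 + 1788*j - 1440
(2) = -3.73*q^4 + 1.71*q^3 - 5.4*q^2 - 0.35*q - 6.04
(3) = t^4 + t^3 - 7*t^2 - 13*t - 6
(4) = -2*a^3 - 3*a^2/2 + 15*a/2 - 13
(5) = y^4 - 2*y^3 - 6*y^2 - 5*y - 10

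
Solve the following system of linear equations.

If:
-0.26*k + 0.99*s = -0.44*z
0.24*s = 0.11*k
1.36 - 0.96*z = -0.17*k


Then:
k = -2.29
s = -1.05
z = 1.01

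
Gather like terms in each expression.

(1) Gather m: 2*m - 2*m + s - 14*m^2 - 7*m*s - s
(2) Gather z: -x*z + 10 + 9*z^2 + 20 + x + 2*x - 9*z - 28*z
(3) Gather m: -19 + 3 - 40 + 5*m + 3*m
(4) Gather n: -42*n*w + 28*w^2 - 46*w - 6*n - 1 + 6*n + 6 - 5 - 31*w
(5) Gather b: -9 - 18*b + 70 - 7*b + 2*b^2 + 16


(1) = -14*m^2 - 7*m*s
(2) = 3*x + 9*z^2 + z*(-x - 37) + 30
(3) = 8*m - 56
(4) = -42*n*w + 28*w^2 - 77*w
(5) = 2*b^2 - 25*b + 77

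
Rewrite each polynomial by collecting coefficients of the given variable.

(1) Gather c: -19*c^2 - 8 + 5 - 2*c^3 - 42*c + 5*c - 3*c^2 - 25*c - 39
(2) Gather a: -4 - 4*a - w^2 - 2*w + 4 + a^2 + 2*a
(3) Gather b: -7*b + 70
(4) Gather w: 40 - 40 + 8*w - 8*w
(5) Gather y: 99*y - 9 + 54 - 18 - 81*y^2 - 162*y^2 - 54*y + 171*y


(1) = -2*c^3 - 22*c^2 - 62*c - 42
(2) = a^2 - 2*a - w^2 - 2*w
(3) = 70 - 7*b
(4) = 0
(5) = -243*y^2 + 216*y + 27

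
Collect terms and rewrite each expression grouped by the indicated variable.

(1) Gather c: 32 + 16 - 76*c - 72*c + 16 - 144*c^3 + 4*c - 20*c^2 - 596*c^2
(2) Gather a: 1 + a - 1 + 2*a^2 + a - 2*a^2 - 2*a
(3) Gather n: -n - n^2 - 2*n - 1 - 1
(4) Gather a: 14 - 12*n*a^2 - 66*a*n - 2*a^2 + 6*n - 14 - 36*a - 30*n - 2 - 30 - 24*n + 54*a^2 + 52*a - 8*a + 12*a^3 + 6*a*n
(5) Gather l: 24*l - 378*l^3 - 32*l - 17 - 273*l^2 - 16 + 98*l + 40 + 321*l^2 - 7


(1) = -144*c^3 - 616*c^2 - 144*c + 64
(2) = 0
(3) = -n^2 - 3*n - 2
(4) = 12*a^3 + a^2*(52 - 12*n) + a*(8 - 60*n) - 48*n - 32
(5) = -378*l^3 + 48*l^2 + 90*l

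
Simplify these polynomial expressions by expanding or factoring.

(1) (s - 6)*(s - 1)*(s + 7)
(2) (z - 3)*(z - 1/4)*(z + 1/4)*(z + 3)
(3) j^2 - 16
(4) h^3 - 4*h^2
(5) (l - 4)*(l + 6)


(1) = s^3 - 43*s + 42
(2) = z^4 - 145*z^2/16 + 9/16
(3) = (j - 4)*(j + 4)
(4) = h^2*(h - 4)
(5) = l^2 + 2*l - 24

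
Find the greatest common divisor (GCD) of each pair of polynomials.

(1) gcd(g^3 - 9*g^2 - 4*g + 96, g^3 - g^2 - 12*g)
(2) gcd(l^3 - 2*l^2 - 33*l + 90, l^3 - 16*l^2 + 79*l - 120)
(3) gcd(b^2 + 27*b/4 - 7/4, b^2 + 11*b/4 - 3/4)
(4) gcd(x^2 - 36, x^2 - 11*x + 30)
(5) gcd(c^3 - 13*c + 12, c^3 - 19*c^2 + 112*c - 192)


(1) = gcd((g - 8)*(g - 4)*(g + 3), g*(g - 4)*(g + 3)) = g^2 - g - 12
(2) = l^2 - 8*l + 15
(3) = b - 1/4
(4) = gcd((x - 6)*(x + 6), (x - 6)*(x - 5)) = x - 6
(5) = gcd((c - 3)*(c - 1)*(c + 4), (c - 8)^2*(c - 3)) = c - 3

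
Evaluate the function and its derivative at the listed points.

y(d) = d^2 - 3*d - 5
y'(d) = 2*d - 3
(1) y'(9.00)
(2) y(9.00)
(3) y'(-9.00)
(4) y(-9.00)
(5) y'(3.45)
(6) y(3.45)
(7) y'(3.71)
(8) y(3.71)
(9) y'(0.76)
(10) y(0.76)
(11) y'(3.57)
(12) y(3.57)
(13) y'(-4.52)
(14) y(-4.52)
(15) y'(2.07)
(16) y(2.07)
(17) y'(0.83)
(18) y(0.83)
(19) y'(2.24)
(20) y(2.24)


(1) = 15.00
(2) = 49.00
(3) = -21.00
(4) = 103.00
(5) = 3.90
(6) = -3.45
(7) = 4.42
(8) = -2.37
(9) = -1.48
(10) = -6.70
(11) = 4.14
(12) = -2.97
(13) = -12.04
(14) = 28.99
(15) = 1.14
(16) = -6.93
(17) = -1.34
(18) = -6.80
(19) = 1.48
(20) = -6.70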